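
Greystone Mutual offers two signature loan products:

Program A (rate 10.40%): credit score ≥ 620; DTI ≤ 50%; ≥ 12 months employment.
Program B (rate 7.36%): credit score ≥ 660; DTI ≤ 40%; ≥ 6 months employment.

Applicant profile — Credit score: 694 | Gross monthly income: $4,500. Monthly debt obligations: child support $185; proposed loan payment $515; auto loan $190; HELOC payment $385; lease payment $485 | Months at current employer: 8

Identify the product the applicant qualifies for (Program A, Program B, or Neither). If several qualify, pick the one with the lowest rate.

Total debts = (185 + 515 + 190 + 385 + 485) = 1,760; DTI = 1,760/4,500 = 39.1%.
Program A: score 694 ≥ 620; DTI 39.1% ≤ 50%; employment 8 < 12 mo → does not qualify.
Program B: score 694 ≥ 660; DTI 39.1% ≤ 40%; employment 8 ≥ 6 mo → qualifies.

Program B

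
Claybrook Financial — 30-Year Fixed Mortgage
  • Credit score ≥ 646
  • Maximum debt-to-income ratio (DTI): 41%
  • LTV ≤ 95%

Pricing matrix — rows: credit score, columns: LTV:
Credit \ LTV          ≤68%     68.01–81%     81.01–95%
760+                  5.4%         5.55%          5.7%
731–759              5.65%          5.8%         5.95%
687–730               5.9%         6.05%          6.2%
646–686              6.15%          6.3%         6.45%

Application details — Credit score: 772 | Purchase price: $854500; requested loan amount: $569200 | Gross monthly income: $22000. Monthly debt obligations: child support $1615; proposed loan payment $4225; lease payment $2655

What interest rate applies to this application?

5.4%

Credit score 772 ≥ 646; Total monthly debts = (1,615 + 4,225 + 2,655) = 8,495. DTI = 8,495/22,000 = 38.6% ≤ 41%
LTV: 569,200 ÷ 854,500 = 66.6%, within 95% cap
Score 772 is in the 760+ band; LTV 66.6% is in the ≤68% band → 5.4%.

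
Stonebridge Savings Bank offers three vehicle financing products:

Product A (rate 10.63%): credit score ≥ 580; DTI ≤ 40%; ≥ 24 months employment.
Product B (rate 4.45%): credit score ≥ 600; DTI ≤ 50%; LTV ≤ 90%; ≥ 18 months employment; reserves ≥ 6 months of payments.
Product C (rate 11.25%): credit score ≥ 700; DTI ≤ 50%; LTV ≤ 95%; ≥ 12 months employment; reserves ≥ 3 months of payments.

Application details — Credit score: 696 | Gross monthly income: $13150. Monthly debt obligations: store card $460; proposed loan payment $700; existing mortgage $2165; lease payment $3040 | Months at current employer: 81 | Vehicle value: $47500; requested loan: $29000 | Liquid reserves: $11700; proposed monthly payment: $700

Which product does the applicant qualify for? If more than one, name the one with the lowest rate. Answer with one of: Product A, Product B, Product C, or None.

Total debts = (460 + 700 + 2,165 + 3,040) = 6,365; DTI = 6,365/13,150 = 48.4%.
LTV = 29,000/47,500 = 61.1%.
Reserves = 11,700/700 = 16.7 months.
Product A: score 696 ≥ 580; DTI 48.4% > 40%; employment 81 ≥ 24 mo → does not qualify.
Product B: score 696 ≥ 600; DTI 48.4% ≤ 50%; LTV 61.1% ≤ 90%; employment 81 ≥ 18 mo; reserves 16.7 ≥ 6 mo → qualifies.
Product C: score 696 < 700; DTI 48.4% ≤ 50%; LTV 61.1% ≤ 95%; employment 81 ≥ 12 mo; reserves 16.7 ≥ 3 mo → does not qualify.

Product B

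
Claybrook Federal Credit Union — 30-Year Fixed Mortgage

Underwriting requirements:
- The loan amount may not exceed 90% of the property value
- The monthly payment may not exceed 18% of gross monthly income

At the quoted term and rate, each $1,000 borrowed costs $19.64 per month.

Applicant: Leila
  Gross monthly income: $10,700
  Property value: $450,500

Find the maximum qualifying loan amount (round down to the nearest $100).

Payment cap: 18% × $10,700 = $1,926/month.
At $19.64 per $1,000, that supports 1,926/19.64 × 1,000 ≈ $98,065 → $98,000.
LTV cap: 90% × $450,500 = $405,450 → $405,400.
Binding constraint: payment-to-income.

$98,000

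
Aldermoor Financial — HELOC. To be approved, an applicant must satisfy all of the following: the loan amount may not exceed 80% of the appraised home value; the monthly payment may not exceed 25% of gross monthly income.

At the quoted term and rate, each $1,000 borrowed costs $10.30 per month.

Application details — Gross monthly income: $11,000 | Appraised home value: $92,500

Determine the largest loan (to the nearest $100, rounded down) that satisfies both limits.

Payment cap: 25% × $11,000 = $2,750/month.
At $10.30 per $1,000, that supports 2,750/10.30 × 1,000 ≈ $266,990 → $266,900.
LTV cap: 80% × $92,500 = $74,000 → $74,000.
Binding constraint: loan-to-value.

$74,000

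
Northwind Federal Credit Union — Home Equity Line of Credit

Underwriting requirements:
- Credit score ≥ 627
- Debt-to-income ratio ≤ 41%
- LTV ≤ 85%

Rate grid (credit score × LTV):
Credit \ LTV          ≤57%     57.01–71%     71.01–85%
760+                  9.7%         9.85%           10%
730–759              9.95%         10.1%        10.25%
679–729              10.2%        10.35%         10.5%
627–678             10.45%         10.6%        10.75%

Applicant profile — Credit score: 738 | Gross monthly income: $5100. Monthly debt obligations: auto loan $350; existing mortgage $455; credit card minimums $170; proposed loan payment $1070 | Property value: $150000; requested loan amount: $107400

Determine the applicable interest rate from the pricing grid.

Credit score 738 ≥ 627; Total monthly debts = (350 + 455 + 170 + 1,070) = 2,045. DTI: 2,045 ÷ 5,100 = 40.1%, within the 41% cap
LTV: 107,400 ÷ 150,000 = 71.6%, within 85% cap
Credit 738 → row 730–759; LTV 71.6% → column 71.01–85%. Grid cell → 10.25%.

10.25%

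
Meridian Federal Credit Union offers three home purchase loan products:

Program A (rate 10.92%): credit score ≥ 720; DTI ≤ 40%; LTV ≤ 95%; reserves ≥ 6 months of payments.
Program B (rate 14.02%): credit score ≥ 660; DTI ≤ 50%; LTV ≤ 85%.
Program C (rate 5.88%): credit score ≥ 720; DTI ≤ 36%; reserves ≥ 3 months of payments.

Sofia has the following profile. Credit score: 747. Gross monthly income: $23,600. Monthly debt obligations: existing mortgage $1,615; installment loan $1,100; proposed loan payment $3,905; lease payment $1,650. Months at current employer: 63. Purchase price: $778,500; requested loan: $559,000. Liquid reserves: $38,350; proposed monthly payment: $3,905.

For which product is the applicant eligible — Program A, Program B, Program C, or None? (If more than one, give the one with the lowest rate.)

Program C

Total debts = (1,615 + 1,100 + 3,905 + 1,650) = 8,270; DTI = 8,270/23,600 = 35%.
LTV = 559,000/778,500 = 71.8%.
Reserves = 38,350/3,905 = 9.8 months.
Program A: score 747 ≥ 720; DTI 35% ≤ 40%; LTV 71.8% ≤ 95%; reserves 9.8 ≥ 6 mo → qualifies.
Program B: score 747 ≥ 660; DTI 35% ≤ 50%; LTV 71.8% ≤ 85% → qualifies.
Program C: score 747 ≥ 720; DTI 35% ≤ 36%; reserves 9.8 ≥ 3 mo → qualifies.
Qualifying: Program A, Program B, Program C. Lowest rate is 5.88% → Program C.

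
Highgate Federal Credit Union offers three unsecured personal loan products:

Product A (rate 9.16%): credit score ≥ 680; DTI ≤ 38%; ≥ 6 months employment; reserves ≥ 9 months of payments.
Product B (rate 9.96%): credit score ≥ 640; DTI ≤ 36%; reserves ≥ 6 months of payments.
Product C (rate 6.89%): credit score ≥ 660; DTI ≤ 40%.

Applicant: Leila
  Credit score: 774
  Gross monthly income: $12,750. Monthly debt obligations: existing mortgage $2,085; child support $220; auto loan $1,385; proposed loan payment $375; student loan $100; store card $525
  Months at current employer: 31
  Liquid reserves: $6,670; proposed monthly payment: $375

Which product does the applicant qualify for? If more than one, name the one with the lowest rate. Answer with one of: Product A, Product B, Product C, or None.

Total debts = (2,085 + 220 + 1,385 + 375 + 100 + 525) = 4,690; DTI = 4,690/12,750 = 36.8%.
Reserves = 6,670/375 = 17.8 months.
Product A: score 774 ≥ 680; DTI 36.8% ≤ 38%; employment 31 ≥ 6 mo; reserves 17.8 ≥ 9 mo → qualifies.
Product B: score 774 ≥ 640; DTI 36.8% > 36%; reserves 17.8 ≥ 6 mo → does not qualify.
Product C: score 774 ≥ 660; DTI 36.8% ≤ 40% → qualifies.
Qualifying: Product A, Product C. Lowest rate is 6.89% → Product C.

Product C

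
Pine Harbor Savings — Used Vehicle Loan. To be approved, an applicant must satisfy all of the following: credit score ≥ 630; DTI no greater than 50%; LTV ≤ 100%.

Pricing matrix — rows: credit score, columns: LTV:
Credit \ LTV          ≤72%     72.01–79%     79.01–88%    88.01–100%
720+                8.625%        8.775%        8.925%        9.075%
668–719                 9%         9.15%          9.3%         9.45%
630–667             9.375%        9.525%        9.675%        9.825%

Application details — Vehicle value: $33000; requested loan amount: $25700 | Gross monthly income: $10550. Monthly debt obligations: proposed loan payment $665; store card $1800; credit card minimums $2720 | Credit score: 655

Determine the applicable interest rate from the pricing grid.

Credit score 655 ≥ 630; Total monthly debts = (665 + 1,800 + 2,720) = 5,185. Debt-to-income = 5,185/10,550 = 49.1% — meets 50% limit
LTV: 25,700 ÷ 33,000 = 77.9%, within 100% cap
Row: 655 falls in 630–667. Column: 77.9% falls in 72.01–79%. Rate = 9.525%.

9.525%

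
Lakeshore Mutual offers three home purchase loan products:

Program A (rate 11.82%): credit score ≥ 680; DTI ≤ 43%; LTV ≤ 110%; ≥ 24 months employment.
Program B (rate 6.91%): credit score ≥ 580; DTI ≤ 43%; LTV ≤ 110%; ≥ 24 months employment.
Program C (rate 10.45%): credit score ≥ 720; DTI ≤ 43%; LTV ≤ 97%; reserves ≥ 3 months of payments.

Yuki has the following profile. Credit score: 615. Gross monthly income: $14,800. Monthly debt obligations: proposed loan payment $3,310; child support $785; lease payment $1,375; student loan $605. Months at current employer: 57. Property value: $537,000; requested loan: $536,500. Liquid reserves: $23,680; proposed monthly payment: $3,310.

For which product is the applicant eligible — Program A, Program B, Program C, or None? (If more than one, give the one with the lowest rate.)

Total debts = (3,310 + 785 + 1,375 + 605) = 6,075; DTI = 6,075/14,800 = 41%.
LTV = 536,500/537,000 = 99.9%.
Reserves = 23,680/3,310 = 7.2 months.
Program A: score 615 < 680; DTI 41% ≤ 43%; LTV 99.9% ≤ 110%; employment 57 ≥ 24 mo → does not qualify.
Program B: score 615 ≥ 580; DTI 41% ≤ 43%; LTV 99.9% ≤ 110%; employment 57 ≥ 24 mo → qualifies.
Program C: score 615 < 720; DTI 41% ≤ 43%; LTV 99.9% > 97%; reserves 7.2 ≥ 3 mo → does not qualify.

Program B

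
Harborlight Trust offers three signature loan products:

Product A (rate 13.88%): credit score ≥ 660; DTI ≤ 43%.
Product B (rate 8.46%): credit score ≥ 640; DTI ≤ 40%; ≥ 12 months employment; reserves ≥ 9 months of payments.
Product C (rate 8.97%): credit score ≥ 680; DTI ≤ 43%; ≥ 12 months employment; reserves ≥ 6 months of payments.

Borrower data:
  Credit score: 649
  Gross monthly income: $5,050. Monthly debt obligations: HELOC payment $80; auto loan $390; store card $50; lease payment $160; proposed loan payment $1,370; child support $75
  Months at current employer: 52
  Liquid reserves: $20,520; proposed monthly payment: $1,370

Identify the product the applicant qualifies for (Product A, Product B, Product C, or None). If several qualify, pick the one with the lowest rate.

Total debts = (80 + 390 + 50 + 160 + 1,370 + 75) = 2,125; DTI = 2,125/5,050 = 42.1%.
Reserves = 20,520/1,370 = 15.0 months.
Product A: score 649 < 660; DTI 42.1% ≤ 43% → does not qualify.
Product B: score 649 ≥ 640; DTI 42.1% > 40%; employment 52 ≥ 12 mo; reserves 15.0 ≥ 9 mo → does not qualify.
Product C: score 649 < 680; DTI 42.1% ≤ 43%; employment 52 ≥ 12 mo; reserves 15.0 ≥ 6 mo → does not qualify.

None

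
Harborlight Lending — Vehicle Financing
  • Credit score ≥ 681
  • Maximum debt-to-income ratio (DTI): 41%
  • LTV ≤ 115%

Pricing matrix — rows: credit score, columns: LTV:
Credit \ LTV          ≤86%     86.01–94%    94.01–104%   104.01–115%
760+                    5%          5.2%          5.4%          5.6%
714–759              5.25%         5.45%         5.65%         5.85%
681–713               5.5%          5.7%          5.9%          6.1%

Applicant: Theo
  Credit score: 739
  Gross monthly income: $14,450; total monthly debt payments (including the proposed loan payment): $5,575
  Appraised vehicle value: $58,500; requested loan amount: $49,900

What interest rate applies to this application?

5.25%

Credit score 739 ≥ 681; Debt-to-income = 5,575/14,450 = 38.6% — meets 41% limit
LTV = 49,900/58,500 = 85.3% ≤ 115%
Row: 739 falls in 714–759. Column: 85.3% falls in ≤86%. Rate = 5.25%.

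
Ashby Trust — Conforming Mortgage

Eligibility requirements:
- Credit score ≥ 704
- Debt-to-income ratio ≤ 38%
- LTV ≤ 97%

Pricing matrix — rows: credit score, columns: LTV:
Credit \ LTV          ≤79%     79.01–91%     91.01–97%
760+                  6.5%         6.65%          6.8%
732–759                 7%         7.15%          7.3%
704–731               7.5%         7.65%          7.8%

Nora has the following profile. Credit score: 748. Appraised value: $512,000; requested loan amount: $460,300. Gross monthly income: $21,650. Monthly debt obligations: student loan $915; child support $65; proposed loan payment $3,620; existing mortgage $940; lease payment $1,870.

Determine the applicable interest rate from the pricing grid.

Credit score 748 ≥ 704; Total monthly debts = (915 + 65 + 3,620 + 940 + 1,870) = 7,410. DTI = 7,410/21,650 = 34.2% ≤ 38%
Loan-to-value = 460,300/512,000 = 89.9% — pass (97% max)
Credit 748 → row 732–759; LTV 89.9% → column 79.01–91%. Grid cell → 7.15%.

7.15%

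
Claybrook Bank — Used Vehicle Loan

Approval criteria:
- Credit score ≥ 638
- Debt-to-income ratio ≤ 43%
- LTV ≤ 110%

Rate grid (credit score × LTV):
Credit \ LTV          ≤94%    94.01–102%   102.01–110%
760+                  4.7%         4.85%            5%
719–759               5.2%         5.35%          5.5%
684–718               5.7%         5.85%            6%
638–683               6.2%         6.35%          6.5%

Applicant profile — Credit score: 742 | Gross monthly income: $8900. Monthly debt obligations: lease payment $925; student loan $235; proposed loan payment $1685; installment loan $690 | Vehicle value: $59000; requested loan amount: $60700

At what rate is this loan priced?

5.5%

Credit score 742 ≥ 638; Total monthly debts = (925 + 235 + 1,685 + 690) = 3,535. DTI: 3,535 ÷ 8,900 = 39.7%, within the 43% cap
LTV = 60,700/59,000 = 102.9% ≤ 110%
Row: 742 falls in 719–759. Column: 102.9% falls in 102.01–110%. Rate = 5.5%.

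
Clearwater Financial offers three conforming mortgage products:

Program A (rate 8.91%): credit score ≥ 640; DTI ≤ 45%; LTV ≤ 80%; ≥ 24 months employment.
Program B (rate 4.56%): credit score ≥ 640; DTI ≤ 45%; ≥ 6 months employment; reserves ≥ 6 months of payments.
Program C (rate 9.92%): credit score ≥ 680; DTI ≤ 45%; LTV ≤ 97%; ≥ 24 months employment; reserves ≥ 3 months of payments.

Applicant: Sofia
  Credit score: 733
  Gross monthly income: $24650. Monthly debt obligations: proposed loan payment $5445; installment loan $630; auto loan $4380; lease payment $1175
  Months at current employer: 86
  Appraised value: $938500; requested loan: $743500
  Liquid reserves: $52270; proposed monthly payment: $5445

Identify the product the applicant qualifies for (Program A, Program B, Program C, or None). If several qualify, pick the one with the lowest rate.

Total debts = (5,445 + 630 + 4,380 + 1,175) = 11,630; DTI = 11,630/24,650 = 47.2%.
LTV = 743,500/938,500 = 79.2%.
Reserves = 52,270/5,445 = 9.6 months.
Program A: score 733 ≥ 640; DTI 47.2% > 45%; LTV 79.2% ≤ 80%; employment 86 ≥ 24 mo → does not qualify.
Program B: score 733 ≥ 640; DTI 47.2% > 45%; employment 86 ≥ 6 mo; reserves 9.6 ≥ 6 mo → does not qualify.
Program C: score 733 ≥ 680; DTI 47.2% > 45%; LTV 79.2% ≤ 97%; employment 86 ≥ 24 mo; reserves 9.6 ≥ 3 mo → does not qualify.

None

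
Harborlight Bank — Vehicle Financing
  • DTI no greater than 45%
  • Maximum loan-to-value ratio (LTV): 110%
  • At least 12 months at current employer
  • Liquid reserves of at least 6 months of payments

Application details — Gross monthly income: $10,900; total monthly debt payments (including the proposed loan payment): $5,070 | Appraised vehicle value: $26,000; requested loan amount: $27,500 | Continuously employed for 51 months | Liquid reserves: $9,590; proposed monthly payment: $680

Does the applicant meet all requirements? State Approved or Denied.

Denied

DTI = 5,070/10,900 = 46.5% > 45%
Loan-to-value = 27,500/26,000 = 105.8% — pass (110% max)
Employment 51 ≥ 12 months
Liquid reserves cover 9,590/680 = 14.1 months — ≥ 6 required
Fails on DTI.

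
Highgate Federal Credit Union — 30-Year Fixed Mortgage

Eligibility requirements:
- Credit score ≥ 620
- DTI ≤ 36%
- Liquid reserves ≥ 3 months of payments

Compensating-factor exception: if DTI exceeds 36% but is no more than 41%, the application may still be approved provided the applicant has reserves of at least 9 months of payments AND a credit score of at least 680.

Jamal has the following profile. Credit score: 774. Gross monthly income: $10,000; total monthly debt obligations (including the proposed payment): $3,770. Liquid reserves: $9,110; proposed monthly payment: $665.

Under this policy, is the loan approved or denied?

Approved

Credit score 774 ≥ 620 (meets base)
DTI: 3,770 ÷ 10,000 = 37.7%, over the 36% base limit.
Reserves: 9,110 ÷ 665 = 13.7 months (meets 3-month minimum)
DTI 37.7% is within the 36%–41% exception band; checking compensating factors.
Reserves 13.7 ≥ 9 months; credit score 774 ≥ 680.
Both override conditions satisfied; DTI exception granted.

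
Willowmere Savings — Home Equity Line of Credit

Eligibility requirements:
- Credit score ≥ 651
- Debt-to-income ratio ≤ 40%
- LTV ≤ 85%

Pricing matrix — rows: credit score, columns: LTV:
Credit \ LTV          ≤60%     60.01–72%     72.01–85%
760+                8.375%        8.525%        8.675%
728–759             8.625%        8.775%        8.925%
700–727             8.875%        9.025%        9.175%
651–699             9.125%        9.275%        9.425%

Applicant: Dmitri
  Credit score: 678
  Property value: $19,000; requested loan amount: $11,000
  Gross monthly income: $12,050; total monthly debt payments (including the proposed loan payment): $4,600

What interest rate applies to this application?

Credit score 678 ≥ 651; DTI: 4,600 ÷ 12,050 = 38.2%, within the 40% cap
LTV = 11,000/19,000 = 57.9% ≤ 85%
Row: 678 falls in 651–699. Column: 57.9% falls in ≤60%. Rate = 9.125%.

9.125%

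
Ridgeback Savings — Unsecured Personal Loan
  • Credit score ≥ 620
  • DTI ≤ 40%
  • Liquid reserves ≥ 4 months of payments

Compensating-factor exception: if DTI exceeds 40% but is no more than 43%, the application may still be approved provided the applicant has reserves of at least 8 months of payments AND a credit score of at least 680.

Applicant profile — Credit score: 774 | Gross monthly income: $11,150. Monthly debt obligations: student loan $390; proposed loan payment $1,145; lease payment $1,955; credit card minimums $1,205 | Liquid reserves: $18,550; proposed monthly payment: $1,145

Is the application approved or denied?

Credit score 774 ≥ 620 (meets base)
Total debts = (390 + 1,145 + 1,955 + 1,205) = 4,695. DTI: 4,695 ÷ 11,150 = 42.1%, over the 40% base limit.
Liquid reserves cover 18,550/1,145 = 16.2 months — ≥ 4 required
DTI 42.1% is within the 40%–43% exception band; checking compensating factors.
Reserves 16.2 ≥ 8 months; credit score 774 ≥ 680.
Both override conditions satisfied; DTI exception granted.

Approved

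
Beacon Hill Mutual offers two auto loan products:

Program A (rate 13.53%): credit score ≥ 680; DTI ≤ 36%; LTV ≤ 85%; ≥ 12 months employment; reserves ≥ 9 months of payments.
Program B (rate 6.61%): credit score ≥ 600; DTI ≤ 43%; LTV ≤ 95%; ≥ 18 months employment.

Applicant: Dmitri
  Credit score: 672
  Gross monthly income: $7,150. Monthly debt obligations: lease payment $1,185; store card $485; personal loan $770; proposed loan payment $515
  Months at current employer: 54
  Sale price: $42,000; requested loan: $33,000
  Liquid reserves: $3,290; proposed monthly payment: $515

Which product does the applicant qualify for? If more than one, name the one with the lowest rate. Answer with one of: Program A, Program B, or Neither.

Total debts = (1,185 + 485 + 770 + 515) = 2,955; DTI = 2,955/7,150 = 41.3%.
LTV = 33,000/42,000 = 78.6%.
Reserves = 3,290/515 = 6.4 months.
Program A: score 672 < 680; DTI 41.3% > 36%; LTV 78.6% ≤ 85%; employment 54 ≥ 12 mo; reserves 6.4 < 9 mo → does not qualify.
Program B: score 672 ≥ 600; DTI 41.3% ≤ 43%; LTV 78.6% ≤ 95%; employment 54 ≥ 18 mo → qualifies.

Program B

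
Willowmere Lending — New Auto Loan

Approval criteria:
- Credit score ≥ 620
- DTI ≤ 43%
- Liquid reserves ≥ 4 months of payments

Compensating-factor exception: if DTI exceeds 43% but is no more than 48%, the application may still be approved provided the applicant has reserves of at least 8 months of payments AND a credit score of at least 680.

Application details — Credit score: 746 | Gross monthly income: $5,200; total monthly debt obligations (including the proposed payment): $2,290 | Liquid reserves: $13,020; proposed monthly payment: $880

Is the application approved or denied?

Approved

Credit score 746 ≥ 620 (meets base)
DTI = 2,290/5,200 = 44% > 43% — standard DTI limit exceeded.
Reserves: 13,020 ÷ 880 = 14.8 months (meets 4-month minimum)
44% falls in the override range (43%–48%), so the compensating-factor test applies.
Override check — reserves: 14.8 mo (ok); score: 746 (ok).
Both override conditions satisfied; DTI exception granted.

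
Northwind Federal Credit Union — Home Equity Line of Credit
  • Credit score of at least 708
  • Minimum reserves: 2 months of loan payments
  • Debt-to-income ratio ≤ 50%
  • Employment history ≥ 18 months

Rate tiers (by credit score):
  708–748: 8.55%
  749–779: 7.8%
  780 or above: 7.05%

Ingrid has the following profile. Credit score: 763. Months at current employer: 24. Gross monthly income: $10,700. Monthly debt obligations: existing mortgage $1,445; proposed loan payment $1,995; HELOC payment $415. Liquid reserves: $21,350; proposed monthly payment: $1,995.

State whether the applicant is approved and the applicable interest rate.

Approved at 7.8%

Credit score 763 ≥ 708 (meets minimum)
Total monthly debts = (1,445 + 1,995 + 415) = 3,855. DTI = 3,855/10,700 = 36% ≤ 50%
Employment 24 ≥ 18 months
Reserves: 21,350 ÷ 1,995 = 10.7 months (meets 2-month minimum)
All requirements met. Score 763 falls in the 749–779 tier → 7.8%.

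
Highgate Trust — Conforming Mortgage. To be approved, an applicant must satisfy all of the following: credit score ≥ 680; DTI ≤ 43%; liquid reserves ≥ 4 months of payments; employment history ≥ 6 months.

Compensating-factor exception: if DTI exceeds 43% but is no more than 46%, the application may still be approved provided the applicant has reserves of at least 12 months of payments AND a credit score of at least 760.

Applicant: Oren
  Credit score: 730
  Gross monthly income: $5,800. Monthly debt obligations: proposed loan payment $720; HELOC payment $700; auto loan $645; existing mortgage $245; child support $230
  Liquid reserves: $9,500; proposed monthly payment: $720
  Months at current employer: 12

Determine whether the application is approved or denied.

Credit score 730 ≥ 680 (meets base)
Total debts = (720 + 700 + 645 + 245 + 230) = 2,540. DTI = 2,540/5,800 = 43.8% > 43% — standard DTI limit exceeded.
Liquid reserves cover 9,500/720 = 13.2 months — ≥ 4 required
Employment 12 ≥ 6 months
43.8% falls in the override range (43%–46%), so the compensating-factor test applies.
Override check — reserves: 13.2 mo (ok); score: 730 (below 760).
Override conditions not both satisfied; exception does not apply.

Denied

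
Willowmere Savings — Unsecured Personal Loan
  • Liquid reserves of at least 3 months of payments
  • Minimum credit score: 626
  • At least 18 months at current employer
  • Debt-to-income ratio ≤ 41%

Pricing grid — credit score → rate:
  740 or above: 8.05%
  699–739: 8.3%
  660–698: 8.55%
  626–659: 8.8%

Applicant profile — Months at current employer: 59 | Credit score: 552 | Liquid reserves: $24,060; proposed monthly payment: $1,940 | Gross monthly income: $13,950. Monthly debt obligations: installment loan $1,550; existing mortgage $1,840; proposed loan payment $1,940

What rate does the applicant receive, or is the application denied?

Denied

Credit score 552 < 626 (below minimum)
Employment 59 ≥ 18 months
Reserves: 24,060 ÷ 1,940 = 12.4 months (meets 3-month minimum)
Total monthly debts = (1,550 + 1,840 + 1,940) = 5,330. Debt-to-income = 5,330/13,950 = 38.2% — meets 41% limit
Not all requirements met → denied.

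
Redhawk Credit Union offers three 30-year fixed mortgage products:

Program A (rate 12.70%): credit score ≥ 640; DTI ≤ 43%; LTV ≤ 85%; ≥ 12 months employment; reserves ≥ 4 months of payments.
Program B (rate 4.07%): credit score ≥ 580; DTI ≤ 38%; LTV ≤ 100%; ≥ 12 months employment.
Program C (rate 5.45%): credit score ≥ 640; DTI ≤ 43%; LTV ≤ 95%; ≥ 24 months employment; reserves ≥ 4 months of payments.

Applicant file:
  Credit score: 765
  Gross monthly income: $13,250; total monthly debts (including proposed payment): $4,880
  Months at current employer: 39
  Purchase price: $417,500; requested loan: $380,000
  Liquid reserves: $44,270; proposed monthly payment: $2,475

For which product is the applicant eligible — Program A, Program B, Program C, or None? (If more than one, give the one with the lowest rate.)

Program B

DTI = 4,880/13,250 = 36.8%.
LTV = 380,000/417,500 = 91%.
Reserves = 44,270/2,475 = 17.9 months.
Program A: score 765 ≥ 640; DTI 36.8% ≤ 43%; LTV 91% > 85%; employment 39 ≥ 12 mo; reserves 17.9 ≥ 4 mo → does not qualify.
Program B: score 765 ≥ 580; DTI 36.8% ≤ 38%; LTV 91% ≤ 100%; employment 39 ≥ 12 mo → qualifies.
Program C: score 765 ≥ 640; DTI 36.8% ≤ 43%; LTV 91% ≤ 95%; employment 39 ≥ 24 mo; reserves 17.9 ≥ 4 mo → qualifies.
Qualifying: Program B, Program C. Lowest rate is 4.07% → Program B.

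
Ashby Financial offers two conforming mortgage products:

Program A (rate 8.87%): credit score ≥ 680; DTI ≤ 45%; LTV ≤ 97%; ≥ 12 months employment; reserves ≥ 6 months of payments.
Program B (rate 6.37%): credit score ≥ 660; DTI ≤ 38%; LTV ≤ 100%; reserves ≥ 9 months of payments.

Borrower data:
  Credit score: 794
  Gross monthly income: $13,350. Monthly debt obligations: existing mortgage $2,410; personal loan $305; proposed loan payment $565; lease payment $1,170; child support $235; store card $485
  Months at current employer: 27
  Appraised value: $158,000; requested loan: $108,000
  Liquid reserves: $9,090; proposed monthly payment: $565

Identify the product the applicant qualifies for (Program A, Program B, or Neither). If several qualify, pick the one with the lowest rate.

Total debts = (2,410 + 305 + 565 + 1,170 + 235 + 485) = 5,170; DTI = 5,170/13,350 = 38.7%.
LTV = 108,000/158,000 = 68.4%.
Reserves = 9,090/565 = 16.1 months.
Program A: score 794 ≥ 680; DTI 38.7% ≤ 45%; LTV 68.4% ≤ 97%; employment 27 ≥ 12 mo; reserves 16.1 ≥ 6 mo → qualifies.
Program B: score 794 ≥ 660; DTI 38.7% > 38%; LTV 68.4% ≤ 100%; reserves 16.1 ≥ 9 mo → does not qualify.

Program A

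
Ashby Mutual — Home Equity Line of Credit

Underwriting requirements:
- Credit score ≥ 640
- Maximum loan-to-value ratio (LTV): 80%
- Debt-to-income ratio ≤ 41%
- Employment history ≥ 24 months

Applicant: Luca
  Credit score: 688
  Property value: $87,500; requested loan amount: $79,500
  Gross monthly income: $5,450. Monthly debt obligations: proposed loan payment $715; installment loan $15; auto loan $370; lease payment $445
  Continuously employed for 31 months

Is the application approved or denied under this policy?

Denied

Credit score 688 ≥ 640 (meets)
Loan-to-value = 79,500/87,500 = 90.9% — fail (80% max)
Total monthly debts = (715 + 15 + 370 + 445) = 1,545. DTI = 1,545/5,450 = 28.3% ≤ 41%
Employment 31 ≥ 24 months
Fails on LTV.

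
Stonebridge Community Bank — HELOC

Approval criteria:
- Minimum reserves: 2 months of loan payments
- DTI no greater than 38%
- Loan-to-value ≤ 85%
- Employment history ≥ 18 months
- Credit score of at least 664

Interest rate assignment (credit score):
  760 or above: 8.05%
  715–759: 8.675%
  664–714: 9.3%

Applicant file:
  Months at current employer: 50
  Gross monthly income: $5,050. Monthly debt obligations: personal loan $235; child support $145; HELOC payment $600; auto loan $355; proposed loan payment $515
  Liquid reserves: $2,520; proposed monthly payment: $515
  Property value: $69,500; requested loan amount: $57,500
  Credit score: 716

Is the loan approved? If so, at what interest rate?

Approved at 8.675%

Credit score 716 ≥ 664 (meets minimum)
Loan-to-value = 57,500/69,500 = 82.7% — pass (85% max)
Total monthly debts = (235 + 145 + 600 + 355 + 515) = 1,850. DTI = 1,850/5,050 = 36.6% ≤ 38%
Employment 50 ≥ 18 months
Reserves = 2,520/515 = 4.9 months ≥ 2
All requirements met. Score 716 falls in the 715–759 tier → 8.675%.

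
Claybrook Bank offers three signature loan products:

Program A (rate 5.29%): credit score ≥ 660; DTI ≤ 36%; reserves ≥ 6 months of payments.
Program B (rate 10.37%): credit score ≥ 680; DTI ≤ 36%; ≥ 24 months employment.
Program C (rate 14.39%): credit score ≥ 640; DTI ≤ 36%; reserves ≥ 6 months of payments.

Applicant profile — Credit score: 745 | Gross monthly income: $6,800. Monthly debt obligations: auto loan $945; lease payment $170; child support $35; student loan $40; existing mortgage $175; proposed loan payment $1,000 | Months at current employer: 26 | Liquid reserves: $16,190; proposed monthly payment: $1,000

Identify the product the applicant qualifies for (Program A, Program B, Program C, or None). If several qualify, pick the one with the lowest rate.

Program A

Total debts = (945 + 170 + 35 + 40 + 175 + 1,000) = 2,365; DTI = 2,365/6,800 = 34.8%.
Reserves = 16,190/1,000 = 16.2 months.
Program A: score 745 ≥ 660; DTI 34.8% ≤ 36%; reserves 16.2 ≥ 6 mo → qualifies.
Program B: score 745 ≥ 680; DTI 34.8% ≤ 36%; employment 26 ≥ 24 mo → qualifies.
Program C: score 745 ≥ 640; DTI 34.8% ≤ 36%; reserves 16.2 ≥ 6 mo → qualifies.
Qualifying: Program A, Program B, Program C. Lowest rate is 5.29% → Program A.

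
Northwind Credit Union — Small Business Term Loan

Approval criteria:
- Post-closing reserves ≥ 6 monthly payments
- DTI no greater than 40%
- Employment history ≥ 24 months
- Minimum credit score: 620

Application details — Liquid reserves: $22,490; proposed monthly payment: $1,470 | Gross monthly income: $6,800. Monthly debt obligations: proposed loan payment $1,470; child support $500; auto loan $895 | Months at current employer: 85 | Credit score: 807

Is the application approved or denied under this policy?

Reserves: 22,490 ÷ 1,470 = 15.3 months (meets 6-month minimum)
Total monthly debts = (1,470 + 500 + 895) = 2,865. Debt-to-income = 2,865/6,800 = 42.1% — over 40% limit
Employment 85 ≥ 24 months
Credit score 807 ≥ 620 (meets)
Fails on DTI.

Denied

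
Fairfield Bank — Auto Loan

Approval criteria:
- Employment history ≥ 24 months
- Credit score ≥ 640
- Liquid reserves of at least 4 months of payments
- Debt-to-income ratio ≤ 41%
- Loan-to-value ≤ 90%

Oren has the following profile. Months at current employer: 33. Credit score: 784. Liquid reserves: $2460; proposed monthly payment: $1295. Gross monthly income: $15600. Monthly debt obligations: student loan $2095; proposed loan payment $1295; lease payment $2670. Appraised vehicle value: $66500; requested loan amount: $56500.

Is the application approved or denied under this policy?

Denied

Employment 33 ≥ 24 months
Credit score 784 ≥ 640 (meets)
Liquid reserves cover 2,460/1,295 = 1.9 months — < 4 required
Total monthly debts = (2,095 + 1,295 + 2,670) = 6,060. DTI = 6,060/15,600 = 38.8% ≤ 41%
LTV = 56,500/66,500 = 85% ≤ 90%
Fails on reserves.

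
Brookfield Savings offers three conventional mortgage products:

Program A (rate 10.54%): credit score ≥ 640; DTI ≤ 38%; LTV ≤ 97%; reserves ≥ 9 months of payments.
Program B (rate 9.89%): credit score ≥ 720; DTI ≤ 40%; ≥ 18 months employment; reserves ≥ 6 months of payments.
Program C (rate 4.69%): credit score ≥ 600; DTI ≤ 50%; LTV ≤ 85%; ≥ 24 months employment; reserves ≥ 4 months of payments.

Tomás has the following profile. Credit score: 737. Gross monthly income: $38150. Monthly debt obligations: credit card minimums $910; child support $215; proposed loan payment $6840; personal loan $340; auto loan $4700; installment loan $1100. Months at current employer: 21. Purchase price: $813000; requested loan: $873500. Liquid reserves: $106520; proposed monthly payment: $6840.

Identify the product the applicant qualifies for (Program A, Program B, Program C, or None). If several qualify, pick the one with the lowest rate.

Total debts = (910 + 215 + 6,840 + 340 + 4,700 + 1,100) = 14,105; DTI = 14,105/38,150 = 37%.
LTV = 873,500/813,000 = 107.4%.
Reserves = 106,520/6,840 = 15.6 months.
Program A: score 737 ≥ 640; DTI 37% ≤ 38%; LTV 107.4% > 97%; reserves 15.6 ≥ 9 mo → does not qualify.
Program B: score 737 ≥ 720; DTI 37% ≤ 40%; employment 21 ≥ 18 mo; reserves 15.6 ≥ 6 mo → qualifies.
Program C: score 737 ≥ 600; DTI 37% ≤ 50%; LTV 107.4% > 85%; employment 21 < 24 mo; reserves 15.6 ≥ 4 mo → does not qualify.

Program B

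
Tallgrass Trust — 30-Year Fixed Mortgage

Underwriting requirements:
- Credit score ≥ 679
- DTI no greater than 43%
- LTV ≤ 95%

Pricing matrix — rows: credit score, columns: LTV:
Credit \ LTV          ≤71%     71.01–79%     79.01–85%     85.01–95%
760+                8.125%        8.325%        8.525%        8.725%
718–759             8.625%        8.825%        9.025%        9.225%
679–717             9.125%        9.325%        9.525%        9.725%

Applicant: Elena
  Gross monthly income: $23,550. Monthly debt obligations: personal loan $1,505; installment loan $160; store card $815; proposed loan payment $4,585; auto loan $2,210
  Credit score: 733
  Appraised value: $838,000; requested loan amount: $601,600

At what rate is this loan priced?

8.825%

Credit score 733 ≥ 679; Total monthly debts = (1,505 + 160 + 815 + 4,585 + 2,210) = 9,275. Debt-to-income = 9,275/23,550 = 39.4% — meets 43% limit
LTV = 601,600/838,000 = 71.8% ≤ 95%
Score 733 is in the 718–759 band; LTV 71.8% is in the 71.01–79% band → 8.825%.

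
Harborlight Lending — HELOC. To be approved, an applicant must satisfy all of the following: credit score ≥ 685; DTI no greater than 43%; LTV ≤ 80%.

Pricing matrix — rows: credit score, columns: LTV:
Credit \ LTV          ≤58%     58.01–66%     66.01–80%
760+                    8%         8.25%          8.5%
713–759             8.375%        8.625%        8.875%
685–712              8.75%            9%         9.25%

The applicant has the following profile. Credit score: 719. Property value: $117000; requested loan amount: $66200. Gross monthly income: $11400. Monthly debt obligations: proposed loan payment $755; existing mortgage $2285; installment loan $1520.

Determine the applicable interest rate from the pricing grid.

8.375%

Credit score 719 ≥ 685; Total monthly debts = (755 + 2,285 + 1,520) = 4,560. DTI: 4,560 ÷ 11,400 = 40%, within the 43% cap
LTV = 66,200/117,000 = 56.6% ≤ 80%
Score 719 is in the 713–759 band; LTV 56.6% is in the ≤58% band → 8.375%.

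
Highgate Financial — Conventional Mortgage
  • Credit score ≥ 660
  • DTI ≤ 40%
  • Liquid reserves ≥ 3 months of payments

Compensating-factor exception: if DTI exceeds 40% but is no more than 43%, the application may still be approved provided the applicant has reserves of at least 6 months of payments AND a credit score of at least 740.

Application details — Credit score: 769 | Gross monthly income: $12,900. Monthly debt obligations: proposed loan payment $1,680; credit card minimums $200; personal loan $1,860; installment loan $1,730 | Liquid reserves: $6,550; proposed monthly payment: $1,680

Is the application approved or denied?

Credit score 769 ≥ 660 (meets base)
Total debts = (1,680 + 200 + 1,860 + 1,730) = 5,470. DTI = 5,470/12,900 = 42.4% > 40% — standard DTI limit exceeded.
Reserves = 6,550/1,680 = 3.9 months ≥ 3
DTI 42.4% is within the 40%–43% exception band; checking compensating factors.
Reserves 3.9 < 6 months; credit score 769 ≥ 740.
Override conditions not both satisfied; exception does not apply.

Denied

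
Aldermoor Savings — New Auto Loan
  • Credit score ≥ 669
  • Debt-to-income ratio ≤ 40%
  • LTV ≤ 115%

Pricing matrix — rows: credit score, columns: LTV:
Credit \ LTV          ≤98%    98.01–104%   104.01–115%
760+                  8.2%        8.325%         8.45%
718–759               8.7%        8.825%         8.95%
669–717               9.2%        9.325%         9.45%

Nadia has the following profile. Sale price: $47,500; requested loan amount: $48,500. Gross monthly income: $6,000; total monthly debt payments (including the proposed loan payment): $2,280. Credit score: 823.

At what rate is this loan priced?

8.325%

Credit score 823 ≥ 669; DTI = 2,280/6,000 = 38% ≤ 40%
Loan-to-value = 48,500/47,500 = 102.1% — pass (115% max)
Credit 823 → row 760+; LTV 102.1% → column 98.01–104%. Grid cell → 8.325%.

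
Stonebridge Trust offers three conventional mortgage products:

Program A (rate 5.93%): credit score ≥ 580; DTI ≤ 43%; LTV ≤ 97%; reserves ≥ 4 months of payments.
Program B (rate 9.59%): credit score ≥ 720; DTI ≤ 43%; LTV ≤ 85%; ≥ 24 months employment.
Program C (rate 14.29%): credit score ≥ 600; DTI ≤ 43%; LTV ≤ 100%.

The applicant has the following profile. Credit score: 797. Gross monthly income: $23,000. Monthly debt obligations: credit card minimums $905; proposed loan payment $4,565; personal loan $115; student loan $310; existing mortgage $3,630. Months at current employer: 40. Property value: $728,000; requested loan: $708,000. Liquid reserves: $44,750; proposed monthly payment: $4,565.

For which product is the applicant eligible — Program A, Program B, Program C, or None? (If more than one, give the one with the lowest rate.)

Program C

Total debts = (905 + 4,565 + 115 + 310 + 3,630) = 9,525; DTI = 9,525/23,000 = 41.4%.
LTV = 708,000/728,000 = 97.3%.
Reserves = 44,750/4,565 = 9.8 months.
Program A: score 797 ≥ 580; DTI 41.4% ≤ 43%; LTV 97.3% > 97%; reserves 9.8 ≥ 4 mo → does not qualify.
Program B: score 797 ≥ 720; DTI 41.4% ≤ 43%; LTV 97.3% > 85%; employment 40 ≥ 24 mo → does not qualify.
Program C: score 797 ≥ 600; DTI 41.4% ≤ 43%; LTV 97.3% ≤ 100% → qualifies.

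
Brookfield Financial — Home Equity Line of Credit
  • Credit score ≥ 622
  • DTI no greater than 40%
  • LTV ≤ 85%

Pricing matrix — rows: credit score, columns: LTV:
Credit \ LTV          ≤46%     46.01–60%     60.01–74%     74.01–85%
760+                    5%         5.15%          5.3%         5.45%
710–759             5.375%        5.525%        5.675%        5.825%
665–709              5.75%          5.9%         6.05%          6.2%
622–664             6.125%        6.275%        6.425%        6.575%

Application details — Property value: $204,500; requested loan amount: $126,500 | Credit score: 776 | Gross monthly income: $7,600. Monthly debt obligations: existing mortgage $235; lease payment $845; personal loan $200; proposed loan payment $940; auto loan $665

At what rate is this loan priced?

5.3%

Credit score 776 ≥ 622; Total monthly debts = (235 + 845 + 200 + 940 + 665) = 2,885. DTI: 2,885 ÷ 7,600 = 38%, within the 40% cap
LTV: 126,500 ÷ 204,500 = 61.9%, within 85% cap
Credit 776 → row 760+; LTV 61.9% → column 60.01–74%. Grid cell → 5.3%.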